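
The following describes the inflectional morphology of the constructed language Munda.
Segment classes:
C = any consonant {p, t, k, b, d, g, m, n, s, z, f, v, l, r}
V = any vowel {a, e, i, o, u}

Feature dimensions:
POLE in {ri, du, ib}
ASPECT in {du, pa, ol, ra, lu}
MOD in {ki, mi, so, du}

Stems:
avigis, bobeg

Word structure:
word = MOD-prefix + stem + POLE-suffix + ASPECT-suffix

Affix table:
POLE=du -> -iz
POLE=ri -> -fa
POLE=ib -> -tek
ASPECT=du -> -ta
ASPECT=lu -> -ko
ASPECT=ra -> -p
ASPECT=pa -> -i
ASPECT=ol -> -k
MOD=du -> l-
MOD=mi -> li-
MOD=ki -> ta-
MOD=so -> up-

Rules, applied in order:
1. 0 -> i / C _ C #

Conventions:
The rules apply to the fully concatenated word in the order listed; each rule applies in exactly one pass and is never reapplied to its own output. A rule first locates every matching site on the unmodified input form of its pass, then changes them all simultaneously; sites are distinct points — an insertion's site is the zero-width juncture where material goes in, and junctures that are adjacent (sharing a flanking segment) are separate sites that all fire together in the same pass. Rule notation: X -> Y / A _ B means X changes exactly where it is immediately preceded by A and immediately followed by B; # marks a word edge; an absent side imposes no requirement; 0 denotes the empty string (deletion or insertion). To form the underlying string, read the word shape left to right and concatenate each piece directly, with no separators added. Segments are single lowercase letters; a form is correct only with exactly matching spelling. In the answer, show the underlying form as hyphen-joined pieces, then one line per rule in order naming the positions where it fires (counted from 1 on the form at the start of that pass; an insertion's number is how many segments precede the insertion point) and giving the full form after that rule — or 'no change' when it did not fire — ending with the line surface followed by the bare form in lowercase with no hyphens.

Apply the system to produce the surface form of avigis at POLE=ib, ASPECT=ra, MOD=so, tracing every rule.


underlying: up-avigis-tek-p
1. 0 -> i / C _ C #: inserts after position(s) 11: upavigistekip
surface: upavigistekip


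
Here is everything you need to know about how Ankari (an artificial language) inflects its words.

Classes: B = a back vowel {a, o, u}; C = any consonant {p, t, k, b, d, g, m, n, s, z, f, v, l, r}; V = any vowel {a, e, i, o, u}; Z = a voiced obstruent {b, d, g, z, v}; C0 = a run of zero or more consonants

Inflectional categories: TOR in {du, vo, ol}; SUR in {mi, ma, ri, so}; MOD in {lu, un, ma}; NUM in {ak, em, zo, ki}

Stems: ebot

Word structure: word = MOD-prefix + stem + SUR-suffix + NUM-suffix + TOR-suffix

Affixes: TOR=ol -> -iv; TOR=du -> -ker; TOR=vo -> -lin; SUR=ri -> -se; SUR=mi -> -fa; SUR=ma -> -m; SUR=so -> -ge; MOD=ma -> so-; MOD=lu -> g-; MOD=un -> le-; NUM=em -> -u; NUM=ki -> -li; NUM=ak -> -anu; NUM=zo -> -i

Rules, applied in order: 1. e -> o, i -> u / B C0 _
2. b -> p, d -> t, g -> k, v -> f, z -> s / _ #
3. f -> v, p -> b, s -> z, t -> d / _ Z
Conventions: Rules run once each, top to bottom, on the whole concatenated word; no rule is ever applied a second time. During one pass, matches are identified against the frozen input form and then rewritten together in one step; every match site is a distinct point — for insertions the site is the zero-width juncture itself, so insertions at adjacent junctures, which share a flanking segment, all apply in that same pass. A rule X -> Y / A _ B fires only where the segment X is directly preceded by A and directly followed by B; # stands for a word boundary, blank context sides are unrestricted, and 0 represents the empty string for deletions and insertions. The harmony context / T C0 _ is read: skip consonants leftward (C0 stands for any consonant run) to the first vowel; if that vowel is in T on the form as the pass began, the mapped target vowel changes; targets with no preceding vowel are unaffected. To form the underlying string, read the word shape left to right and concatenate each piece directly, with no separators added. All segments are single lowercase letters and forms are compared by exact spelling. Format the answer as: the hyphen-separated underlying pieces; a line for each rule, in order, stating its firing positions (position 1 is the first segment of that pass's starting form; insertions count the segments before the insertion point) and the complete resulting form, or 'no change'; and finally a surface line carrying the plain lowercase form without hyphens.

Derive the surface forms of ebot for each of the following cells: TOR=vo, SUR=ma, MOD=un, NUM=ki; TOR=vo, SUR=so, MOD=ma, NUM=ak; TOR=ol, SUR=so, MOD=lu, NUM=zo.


cell TOR=vo, SUR=ma, MOD=un, NUM=ki:
underlying: le-ebot-m-li-lin
1. e -> o, i -> u / B C0 _: fires at position(s) 9: leebotmlulin
2. b -> p, d -> t, g -> k, v -> f, z -> s / _ #: no change
3. f -> v, p -> b, s -> z, t -> d / _ Z: no change
surface: leebotmlulin

cell TOR=vo, SUR=so, MOD=ma, NUM=ak:
underlying: so-ebot-ge-anu-lin
1. e -> o, i -> u / B C0 _: fires at position(s) 3, 8, 13: soobotgoanulun
2. b -> p, d -> t, g -> k, v -> f, z -> s / _ #: no change
3. f -> v, p -> b, s -> z, t -> d / _ Z: fires at position(s) 6: soobodgoanulun
surface: soobodgoanulun

cell TOR=ol, SUR=so, MOD=lu, NUM=zo:
underlying: g-ebot-ge-i-iv
1. e -> o, i -> u / B C0 _: fires at position(s) 7: gebotgoiiv
2. b -> p, d -> t, g -> k, v -> f, z -> s / _ #: fires at position(s) 10: gebotgoiif
3. f -> v, p -> b, s -> z, t -> d / _ Z: fires at position(s) 5: gebodgoiif
surface: gebodgoiif


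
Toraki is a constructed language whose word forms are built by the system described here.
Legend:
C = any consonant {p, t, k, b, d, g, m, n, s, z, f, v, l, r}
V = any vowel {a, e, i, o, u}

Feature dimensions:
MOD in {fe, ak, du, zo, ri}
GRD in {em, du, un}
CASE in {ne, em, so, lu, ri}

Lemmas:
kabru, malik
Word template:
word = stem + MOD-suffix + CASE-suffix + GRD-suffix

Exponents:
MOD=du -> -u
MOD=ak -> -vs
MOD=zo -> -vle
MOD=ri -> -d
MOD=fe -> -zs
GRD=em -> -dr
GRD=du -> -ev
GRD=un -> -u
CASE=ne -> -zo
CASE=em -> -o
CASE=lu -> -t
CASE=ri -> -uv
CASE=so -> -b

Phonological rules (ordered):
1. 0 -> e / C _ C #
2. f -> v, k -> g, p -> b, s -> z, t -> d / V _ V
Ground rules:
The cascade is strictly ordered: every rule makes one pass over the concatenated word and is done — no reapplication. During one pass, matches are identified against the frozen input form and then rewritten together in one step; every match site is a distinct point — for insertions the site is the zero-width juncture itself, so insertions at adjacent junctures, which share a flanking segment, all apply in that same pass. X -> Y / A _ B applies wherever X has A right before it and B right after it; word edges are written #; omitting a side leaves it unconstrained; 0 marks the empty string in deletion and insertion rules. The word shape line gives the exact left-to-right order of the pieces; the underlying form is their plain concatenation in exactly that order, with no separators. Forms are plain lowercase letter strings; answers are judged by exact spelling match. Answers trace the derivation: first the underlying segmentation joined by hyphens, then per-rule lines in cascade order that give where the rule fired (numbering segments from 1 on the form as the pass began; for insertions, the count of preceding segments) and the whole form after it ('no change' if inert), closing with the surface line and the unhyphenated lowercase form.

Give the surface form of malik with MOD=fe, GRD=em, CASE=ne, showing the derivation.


underlying: malik-zs-zo-dr
1. 0 -> e / C _ C #: inserts after position(s) 10: malikzszoder
2. f -> v, k -> g, p -> b, s -> z, t -> d / V _ V: no change
surface: malikzszoder


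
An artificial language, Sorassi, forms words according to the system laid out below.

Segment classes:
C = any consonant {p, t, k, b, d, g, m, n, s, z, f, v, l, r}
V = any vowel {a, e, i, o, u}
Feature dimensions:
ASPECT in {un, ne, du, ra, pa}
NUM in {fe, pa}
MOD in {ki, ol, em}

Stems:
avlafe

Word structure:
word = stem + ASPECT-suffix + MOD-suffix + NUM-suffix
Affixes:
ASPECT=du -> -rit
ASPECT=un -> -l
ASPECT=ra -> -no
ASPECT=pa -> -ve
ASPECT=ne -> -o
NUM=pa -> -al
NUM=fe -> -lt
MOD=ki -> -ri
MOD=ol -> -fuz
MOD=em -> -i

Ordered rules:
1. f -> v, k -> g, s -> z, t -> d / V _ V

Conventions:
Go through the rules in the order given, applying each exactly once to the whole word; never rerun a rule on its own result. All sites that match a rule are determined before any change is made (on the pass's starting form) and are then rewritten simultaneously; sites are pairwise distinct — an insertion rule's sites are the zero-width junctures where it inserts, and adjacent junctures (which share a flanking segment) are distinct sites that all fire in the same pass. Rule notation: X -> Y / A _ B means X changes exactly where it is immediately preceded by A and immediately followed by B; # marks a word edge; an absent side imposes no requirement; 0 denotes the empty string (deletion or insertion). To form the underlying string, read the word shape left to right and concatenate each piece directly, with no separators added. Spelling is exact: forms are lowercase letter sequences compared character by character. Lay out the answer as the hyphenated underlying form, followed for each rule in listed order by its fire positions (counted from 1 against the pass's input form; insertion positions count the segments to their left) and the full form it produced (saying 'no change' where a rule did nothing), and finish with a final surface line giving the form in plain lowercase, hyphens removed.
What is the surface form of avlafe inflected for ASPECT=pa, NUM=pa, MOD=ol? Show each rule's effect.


underlying: avlafe-ve-fuz-al
1. f -> v, k -> g, s -> z, t -> d / V _ V: fires at position(s) 5, 9: avlavevevuzal
surface: avlavevevuzal


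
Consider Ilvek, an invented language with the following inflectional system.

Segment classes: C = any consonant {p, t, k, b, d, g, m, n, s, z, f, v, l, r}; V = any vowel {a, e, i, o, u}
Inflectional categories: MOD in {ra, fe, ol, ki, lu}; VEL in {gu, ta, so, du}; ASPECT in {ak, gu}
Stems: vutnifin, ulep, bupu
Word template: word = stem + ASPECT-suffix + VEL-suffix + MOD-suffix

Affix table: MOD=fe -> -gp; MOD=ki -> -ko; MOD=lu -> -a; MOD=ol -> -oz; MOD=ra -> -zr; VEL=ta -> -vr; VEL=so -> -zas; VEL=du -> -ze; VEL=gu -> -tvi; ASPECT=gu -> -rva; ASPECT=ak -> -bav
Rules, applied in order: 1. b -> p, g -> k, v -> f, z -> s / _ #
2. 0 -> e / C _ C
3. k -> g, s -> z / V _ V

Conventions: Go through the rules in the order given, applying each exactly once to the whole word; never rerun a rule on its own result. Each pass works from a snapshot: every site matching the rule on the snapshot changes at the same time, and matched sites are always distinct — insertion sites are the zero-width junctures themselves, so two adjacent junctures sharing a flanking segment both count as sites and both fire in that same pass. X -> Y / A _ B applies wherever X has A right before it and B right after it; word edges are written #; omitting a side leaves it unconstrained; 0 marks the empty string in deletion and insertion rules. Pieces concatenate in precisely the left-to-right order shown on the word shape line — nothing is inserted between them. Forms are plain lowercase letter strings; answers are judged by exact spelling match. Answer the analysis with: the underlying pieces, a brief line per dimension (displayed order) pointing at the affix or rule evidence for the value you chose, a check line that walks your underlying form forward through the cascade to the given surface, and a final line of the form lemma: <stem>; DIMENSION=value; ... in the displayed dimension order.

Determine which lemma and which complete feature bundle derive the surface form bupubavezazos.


underlying: bupu-bav-zas-oz
MOD=ol - signalled by the affix -oz
VEL=so - signalled by the affix -zas
ASPECT=ak - signalled by the affix -bav
check: bupubavzasoz -> bupubavzasos -> bupubavezasos -> bupubavezazos
lemma: bupu; MOD=ol; VEL=so; ASPECT=ak


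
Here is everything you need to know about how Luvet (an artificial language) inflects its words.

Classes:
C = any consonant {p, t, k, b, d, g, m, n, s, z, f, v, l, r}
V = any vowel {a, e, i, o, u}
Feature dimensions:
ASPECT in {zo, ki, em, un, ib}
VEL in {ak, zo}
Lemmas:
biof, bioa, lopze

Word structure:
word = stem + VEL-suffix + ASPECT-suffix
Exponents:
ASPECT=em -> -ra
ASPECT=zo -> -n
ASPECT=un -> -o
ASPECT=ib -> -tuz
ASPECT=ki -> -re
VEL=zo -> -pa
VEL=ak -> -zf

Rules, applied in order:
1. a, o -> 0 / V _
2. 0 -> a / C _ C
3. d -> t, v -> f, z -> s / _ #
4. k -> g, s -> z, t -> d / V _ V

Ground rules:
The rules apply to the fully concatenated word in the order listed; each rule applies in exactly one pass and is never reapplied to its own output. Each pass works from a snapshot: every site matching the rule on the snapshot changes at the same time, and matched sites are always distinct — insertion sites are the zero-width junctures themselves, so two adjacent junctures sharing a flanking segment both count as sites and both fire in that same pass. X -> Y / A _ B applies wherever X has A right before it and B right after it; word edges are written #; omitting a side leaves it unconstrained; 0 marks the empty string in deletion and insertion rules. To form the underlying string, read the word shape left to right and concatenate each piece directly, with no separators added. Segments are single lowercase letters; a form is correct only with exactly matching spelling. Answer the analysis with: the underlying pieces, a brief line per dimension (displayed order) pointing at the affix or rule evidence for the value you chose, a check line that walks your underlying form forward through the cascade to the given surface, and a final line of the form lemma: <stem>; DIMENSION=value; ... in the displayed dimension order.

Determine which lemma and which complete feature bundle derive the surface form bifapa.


underlying: biof-pa-o
ASPECT=un - signalled by the affix -o
VEL=zo - signalled by the affix -pa
check: biofpao -> bifpa -> bifapa -> bifapa -> bifapa
lemma: biof; ASPECT=un; VEL=zo


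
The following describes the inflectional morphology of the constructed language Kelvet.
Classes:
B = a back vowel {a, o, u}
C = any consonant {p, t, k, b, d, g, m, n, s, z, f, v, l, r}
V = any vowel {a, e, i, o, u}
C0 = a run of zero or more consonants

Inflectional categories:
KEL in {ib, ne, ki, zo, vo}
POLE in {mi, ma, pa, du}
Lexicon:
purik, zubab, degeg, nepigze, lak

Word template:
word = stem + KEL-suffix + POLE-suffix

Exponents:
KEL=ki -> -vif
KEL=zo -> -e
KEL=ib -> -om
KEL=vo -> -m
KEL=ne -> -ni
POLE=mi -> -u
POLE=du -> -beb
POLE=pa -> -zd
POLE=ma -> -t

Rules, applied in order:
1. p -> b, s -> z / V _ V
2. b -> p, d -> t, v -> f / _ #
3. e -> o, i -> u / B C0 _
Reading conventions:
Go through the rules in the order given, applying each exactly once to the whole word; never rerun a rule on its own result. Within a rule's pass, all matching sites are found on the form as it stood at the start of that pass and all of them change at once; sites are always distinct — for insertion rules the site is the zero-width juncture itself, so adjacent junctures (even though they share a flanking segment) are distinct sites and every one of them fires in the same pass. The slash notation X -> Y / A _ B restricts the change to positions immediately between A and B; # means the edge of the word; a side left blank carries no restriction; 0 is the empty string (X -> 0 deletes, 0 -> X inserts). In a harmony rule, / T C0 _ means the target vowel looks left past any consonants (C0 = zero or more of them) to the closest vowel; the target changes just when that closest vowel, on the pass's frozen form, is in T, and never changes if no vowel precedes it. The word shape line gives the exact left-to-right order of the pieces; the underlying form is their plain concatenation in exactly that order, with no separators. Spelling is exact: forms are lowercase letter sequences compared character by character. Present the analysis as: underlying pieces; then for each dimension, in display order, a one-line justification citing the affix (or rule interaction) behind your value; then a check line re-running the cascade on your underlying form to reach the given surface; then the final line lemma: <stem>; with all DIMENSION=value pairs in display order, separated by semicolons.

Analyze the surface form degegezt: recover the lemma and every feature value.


underlying: degeg-e-zd
KEL=zo - signalled by the affix -e
POLE=pa - signalled by the affix -zd
check: degegezd -> degegezd -> degegezt -> degegezt
lemma: degeg; KEL=zo; POLE=pa


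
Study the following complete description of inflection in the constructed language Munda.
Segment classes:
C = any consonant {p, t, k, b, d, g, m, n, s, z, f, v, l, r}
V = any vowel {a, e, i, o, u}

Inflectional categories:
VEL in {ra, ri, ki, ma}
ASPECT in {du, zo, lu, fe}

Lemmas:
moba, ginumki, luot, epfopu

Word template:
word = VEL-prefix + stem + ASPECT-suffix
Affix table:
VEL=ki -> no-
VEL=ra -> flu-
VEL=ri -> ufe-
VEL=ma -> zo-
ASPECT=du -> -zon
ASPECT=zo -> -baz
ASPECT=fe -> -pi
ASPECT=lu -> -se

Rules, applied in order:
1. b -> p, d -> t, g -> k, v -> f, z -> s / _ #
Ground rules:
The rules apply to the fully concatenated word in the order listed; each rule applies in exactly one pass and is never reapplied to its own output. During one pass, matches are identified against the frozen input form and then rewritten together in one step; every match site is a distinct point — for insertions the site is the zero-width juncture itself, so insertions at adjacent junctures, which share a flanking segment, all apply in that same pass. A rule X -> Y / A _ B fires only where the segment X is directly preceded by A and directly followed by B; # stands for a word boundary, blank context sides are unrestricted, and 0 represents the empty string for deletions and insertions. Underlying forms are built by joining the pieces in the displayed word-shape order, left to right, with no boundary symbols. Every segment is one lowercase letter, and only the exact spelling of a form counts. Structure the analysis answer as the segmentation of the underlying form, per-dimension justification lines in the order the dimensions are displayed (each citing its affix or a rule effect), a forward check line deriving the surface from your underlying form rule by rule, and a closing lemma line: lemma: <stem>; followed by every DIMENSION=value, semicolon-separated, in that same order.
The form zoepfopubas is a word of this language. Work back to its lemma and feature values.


underlying: zo-epfopu-baz
VEL=ma - signalled by the affix zo-
ASPECT=zo - signalled by the affix -baz
check: zoepfopubaz -> zoepfopubas
lemma: epfopu; VEL=ma; ASPECT=zo


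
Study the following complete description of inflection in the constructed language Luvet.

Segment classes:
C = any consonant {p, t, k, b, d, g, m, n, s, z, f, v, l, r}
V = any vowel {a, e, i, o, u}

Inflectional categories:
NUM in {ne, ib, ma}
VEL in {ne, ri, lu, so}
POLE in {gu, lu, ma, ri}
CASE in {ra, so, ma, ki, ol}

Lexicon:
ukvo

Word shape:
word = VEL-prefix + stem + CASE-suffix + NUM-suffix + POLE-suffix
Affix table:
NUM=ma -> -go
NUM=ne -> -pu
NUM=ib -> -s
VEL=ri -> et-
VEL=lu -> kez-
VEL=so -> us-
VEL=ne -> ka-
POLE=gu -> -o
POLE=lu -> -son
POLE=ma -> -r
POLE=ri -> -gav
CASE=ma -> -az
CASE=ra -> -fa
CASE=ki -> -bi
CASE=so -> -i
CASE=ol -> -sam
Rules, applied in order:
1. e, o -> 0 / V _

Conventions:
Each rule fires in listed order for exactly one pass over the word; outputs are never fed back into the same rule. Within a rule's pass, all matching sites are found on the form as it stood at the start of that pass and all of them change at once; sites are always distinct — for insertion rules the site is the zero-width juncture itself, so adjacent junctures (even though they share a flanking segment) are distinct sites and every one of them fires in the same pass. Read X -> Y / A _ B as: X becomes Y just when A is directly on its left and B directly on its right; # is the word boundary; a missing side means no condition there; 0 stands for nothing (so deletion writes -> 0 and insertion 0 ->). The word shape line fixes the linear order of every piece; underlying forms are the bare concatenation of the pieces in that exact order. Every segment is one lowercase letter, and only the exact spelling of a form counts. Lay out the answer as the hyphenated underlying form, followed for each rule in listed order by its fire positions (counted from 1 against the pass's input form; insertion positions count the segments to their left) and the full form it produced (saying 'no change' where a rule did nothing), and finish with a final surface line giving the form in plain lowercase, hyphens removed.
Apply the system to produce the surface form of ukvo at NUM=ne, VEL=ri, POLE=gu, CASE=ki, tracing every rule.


underlying: et-ukvo-bi-pu-o
1. e, o -> 0 / V _: fires at position(s) 11: etukvobipu
surface: etukvobipu


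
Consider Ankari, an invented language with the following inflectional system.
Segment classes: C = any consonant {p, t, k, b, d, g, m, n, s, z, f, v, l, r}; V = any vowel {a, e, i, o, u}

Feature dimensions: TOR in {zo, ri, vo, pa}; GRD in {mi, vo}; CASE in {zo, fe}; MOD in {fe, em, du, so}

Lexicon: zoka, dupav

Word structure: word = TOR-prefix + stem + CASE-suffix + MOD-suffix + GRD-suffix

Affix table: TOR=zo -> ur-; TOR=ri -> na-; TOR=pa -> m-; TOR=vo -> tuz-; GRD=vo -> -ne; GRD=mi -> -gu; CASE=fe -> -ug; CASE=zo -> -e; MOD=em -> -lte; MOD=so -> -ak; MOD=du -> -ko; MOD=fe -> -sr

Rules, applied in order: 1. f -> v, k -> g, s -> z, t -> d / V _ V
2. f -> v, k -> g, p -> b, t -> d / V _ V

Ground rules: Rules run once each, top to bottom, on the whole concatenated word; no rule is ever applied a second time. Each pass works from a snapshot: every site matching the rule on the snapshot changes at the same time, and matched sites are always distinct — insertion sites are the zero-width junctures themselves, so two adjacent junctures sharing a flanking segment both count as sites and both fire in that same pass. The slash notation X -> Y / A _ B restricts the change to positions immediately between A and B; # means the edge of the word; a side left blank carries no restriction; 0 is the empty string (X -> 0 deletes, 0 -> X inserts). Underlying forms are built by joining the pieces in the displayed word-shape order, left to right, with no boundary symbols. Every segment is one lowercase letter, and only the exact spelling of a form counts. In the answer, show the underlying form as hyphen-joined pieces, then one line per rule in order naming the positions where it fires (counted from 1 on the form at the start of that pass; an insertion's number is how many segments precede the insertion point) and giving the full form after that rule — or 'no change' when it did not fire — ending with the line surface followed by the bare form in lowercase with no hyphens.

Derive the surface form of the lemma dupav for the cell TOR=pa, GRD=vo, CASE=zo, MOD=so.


underlying: m-dupav-e-ak-ne
1. f -> v, k -> g, s -> z, t -> d / V _ V: no change
2. f -> v, k -> g, p -> b, t -> d / V _ V: fires at position(s) 4: mdubaveakne
surface: mdubaveakne


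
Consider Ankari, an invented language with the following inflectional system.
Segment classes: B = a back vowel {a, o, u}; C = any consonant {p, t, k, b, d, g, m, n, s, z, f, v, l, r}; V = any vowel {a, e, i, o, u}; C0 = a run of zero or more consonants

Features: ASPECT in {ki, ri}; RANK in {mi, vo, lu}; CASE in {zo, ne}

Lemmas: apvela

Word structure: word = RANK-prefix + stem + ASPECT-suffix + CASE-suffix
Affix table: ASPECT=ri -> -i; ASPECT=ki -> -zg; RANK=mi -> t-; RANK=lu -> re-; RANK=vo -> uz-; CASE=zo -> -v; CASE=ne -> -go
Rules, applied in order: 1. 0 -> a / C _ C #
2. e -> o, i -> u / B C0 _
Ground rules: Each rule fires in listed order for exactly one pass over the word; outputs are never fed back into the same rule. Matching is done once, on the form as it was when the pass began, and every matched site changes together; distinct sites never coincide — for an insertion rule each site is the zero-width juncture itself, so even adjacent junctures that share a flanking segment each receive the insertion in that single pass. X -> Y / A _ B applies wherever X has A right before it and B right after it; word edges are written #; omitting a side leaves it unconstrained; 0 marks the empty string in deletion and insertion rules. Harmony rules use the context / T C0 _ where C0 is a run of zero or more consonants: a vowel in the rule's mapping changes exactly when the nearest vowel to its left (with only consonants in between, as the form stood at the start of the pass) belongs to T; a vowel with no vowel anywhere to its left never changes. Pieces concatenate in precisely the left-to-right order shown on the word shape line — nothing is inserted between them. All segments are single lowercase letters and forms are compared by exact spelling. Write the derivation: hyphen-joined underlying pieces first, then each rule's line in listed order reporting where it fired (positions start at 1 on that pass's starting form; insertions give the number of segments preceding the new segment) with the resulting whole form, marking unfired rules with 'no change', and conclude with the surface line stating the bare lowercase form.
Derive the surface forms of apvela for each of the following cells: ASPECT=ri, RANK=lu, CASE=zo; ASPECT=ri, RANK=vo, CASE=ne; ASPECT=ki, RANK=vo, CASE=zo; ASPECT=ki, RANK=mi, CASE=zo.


cell ASPECT=ri, RANK=lu, CASE=zo:
underlying: re-apvela-i-v
1. 0 -> a / C _ C #: no change
2. e -> o, i -> u / B C0 _: fires at position(s) 6, 9: reapvolauv
surface: reapvolauv

cell ASPECT=ri, RANK=vo, CASE=ne:
underlying: uz-apvela-i-go
1. 0 -> a / C _ C #: no change
2. e -> o, i -> u / B C0 _: fires at position(s) 6, 9: uzapvolaugo
surface: uzapvolaugo

cell ASPECT=ki, RANK=vo, CASE=zo:
underlying: uz-apvela-zg-v
1. 0 -> a / C _ C #: inserts after position(s) 10: uzapvelazgav
2. e -> o, i -> u / B C0 _: fires at position(s) 6: uzapvolazgav
surface: uzapvolazgav

cell ASPECT=ki, RANK=mi, CASE=zo:
underlying: t-apvela-zg-v
1. 0 -> a / C _ C #: inserts after position(s) 9: tapvelazgav
2. e -> o, i -> u / B C0 _: fires at position(s) 5: tapvolazgav
surface: tapvolazgav


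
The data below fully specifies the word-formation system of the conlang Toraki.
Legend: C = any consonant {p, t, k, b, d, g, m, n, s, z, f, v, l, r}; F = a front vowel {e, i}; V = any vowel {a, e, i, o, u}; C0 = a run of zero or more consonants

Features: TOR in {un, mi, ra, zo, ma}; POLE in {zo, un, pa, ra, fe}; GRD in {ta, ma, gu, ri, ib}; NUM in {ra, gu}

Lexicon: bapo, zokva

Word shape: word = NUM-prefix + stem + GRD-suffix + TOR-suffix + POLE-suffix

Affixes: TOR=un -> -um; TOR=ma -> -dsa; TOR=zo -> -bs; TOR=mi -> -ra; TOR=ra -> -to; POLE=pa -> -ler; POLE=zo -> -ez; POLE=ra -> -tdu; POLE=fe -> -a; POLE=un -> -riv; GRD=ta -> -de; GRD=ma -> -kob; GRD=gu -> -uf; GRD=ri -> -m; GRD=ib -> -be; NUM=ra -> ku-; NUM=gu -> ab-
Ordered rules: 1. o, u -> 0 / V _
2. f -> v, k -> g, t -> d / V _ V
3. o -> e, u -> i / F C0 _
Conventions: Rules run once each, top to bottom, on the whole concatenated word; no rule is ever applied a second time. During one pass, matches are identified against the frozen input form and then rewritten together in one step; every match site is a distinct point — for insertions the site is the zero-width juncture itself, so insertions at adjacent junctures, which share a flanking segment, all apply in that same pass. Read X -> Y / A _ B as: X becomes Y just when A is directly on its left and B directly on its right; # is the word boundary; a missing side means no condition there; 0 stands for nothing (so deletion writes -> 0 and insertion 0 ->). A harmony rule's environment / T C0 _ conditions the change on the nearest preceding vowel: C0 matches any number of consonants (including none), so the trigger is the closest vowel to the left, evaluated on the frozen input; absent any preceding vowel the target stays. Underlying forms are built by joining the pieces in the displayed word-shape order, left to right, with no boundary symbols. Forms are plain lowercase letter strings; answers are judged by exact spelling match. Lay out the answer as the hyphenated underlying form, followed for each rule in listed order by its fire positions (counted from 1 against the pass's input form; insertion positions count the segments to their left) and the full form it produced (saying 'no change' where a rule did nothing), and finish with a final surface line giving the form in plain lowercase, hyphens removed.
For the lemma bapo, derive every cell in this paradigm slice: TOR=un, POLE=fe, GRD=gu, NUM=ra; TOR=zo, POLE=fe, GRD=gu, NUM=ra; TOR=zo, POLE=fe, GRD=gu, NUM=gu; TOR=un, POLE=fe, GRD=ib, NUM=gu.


cell TOR=un, POLE=fe, GRD=gu, NUM=ra:
underlying: ku-bapo-uf-um-a
1. o, u -> 0 / V _: fires at position(s) 7: kubapofuma
2. f -> v, k -> g, t -> d / V _ V: fires at position(s) 7: kubapovuma
3. o -> e, u -> i / F C0 _: no change
surface: kubapovuma

cell TOR=zo, POLE=fe, GRD=gu, NUM=ra:
underlying: ku-bapo-uf-bs-a
1. o, u -> 0 / V _: fires at position(s) 7: kubapofbsa
2. f -> v, k -> g, t -> d / V _ V: no change
3. o -> e, u -> i / F C0 _: no change
surface: kubapofbsa

cell TOR=zo, POLE=fe, GRD=gu, NUM=gu:
underlying: ab-bapo-uf-bs-a
1. o, u -> 0 / V _: fires at position(s) 7: abbapofbsa
2. f -> v, k -> g, t -> d / V _ V: no change
3. o -> e, u -> i / F C0 _: no change
surface: abbapofbsa

cell TOR=un, POLE=fe, GRD=ib, NUM=gu:
underlying: ab-bapo-be-um-a
1. o, u -> 0 / V _: fires at position(s) 9: abbapobema
2. f -> v, k -> g, t -> d / V _ V: no change
3. o -> e, u -> i / F C0 _: no change
surface: abbapobema


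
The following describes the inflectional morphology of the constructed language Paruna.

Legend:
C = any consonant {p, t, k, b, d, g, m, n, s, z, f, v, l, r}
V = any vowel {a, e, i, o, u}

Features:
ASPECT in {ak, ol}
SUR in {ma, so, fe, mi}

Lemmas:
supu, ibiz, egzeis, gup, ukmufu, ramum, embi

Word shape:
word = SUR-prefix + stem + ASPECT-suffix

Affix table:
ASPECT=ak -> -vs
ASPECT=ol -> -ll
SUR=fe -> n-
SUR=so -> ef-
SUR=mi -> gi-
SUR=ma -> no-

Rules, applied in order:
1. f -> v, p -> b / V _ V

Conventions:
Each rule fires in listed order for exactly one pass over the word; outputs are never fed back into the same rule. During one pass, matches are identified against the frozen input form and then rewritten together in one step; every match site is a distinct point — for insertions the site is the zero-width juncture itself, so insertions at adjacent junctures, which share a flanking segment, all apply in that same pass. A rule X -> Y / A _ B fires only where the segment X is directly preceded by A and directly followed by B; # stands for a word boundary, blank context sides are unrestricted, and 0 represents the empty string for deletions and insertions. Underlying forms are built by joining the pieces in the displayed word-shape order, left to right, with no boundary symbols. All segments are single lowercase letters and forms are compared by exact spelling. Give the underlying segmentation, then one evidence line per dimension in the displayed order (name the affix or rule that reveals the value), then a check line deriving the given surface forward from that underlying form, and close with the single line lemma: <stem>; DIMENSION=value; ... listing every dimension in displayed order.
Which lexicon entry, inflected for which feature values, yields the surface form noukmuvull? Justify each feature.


underlying: no-ukmufu-ll
ASPECT=ol - signalled by the affix -ll
SUR=ma - signalled by the affix no-
check: noukmufull -> noukmuvull
lemma: ukmufu; ASPECT=ol; SUR=ma


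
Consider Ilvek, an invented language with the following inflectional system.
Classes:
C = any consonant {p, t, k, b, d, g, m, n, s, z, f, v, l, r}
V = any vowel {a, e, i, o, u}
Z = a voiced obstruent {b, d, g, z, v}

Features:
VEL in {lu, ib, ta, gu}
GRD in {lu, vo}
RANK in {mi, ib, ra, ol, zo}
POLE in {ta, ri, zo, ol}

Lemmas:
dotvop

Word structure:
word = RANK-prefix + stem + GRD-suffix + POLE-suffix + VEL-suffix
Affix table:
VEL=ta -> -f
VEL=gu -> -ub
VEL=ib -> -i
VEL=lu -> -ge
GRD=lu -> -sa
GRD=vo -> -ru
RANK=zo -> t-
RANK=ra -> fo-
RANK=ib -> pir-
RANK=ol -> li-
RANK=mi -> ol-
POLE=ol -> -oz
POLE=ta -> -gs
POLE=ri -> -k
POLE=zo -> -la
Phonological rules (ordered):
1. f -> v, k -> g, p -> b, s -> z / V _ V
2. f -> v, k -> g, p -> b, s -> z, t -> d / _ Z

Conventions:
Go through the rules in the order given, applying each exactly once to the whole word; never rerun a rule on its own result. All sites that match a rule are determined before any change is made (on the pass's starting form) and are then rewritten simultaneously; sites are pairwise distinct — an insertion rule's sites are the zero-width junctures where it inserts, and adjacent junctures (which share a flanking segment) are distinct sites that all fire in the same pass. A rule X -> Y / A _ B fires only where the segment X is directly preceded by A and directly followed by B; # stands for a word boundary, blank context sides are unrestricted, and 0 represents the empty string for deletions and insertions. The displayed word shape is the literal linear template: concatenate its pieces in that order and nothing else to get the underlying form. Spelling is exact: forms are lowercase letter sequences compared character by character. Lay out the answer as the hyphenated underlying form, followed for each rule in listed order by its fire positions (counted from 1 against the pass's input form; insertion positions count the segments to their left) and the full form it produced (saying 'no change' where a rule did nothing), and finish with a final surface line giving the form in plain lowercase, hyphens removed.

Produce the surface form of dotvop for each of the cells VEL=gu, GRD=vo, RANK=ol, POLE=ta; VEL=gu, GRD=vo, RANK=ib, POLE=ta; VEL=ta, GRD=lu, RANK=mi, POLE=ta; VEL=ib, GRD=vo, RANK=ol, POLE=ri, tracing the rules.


cell VEL=gu, GRD=vo, RANK=ol, POLE=ta:
underlying: li-dotvop-ru-gs-ub
1. f -> v, k -> g, p -> b, s -> z / V _ V: no change
2. f -> v, k -> g, p -> b, s -> z, t -> d / _ Z: fires at position(s) 5: lidodvoprugsub
surface: lidodvoprugsub

cell VEL=gu, GRD=vo, RANK=ib, POLE=ta:
underlying: pir-dotvop-ru-gs-ub
1. f -> v, k -> g, p -> b, s -> z / V _ V: no change
2. f -> v, k -> g, p -> b, s -> z, t -> d / _ Z: fires at position(s) 6: pirdodvoprugsub
surface: pirdodvoprugsub

cell VEL=ta, GRD=lu, RANK=mi, POLE=ta:
underlying: ol-dotvop-sa-gs-f
1. f -> v, k -> g, p -> b, s -> z / V _ V: no change
2. f -> v, k -> g, p -> b, s -> z, t -> d / _ Z: fires at position(s) 5: oldodvopsagsf
surface: oldodvopsagsf

cell VEL=ib, GRD=vo, RANK=ol, POLE=ri:
underlying: li-dotvop-ru-k-i
1. f -> v, k -> g, p -> b, s -> z / V _ V: fires at position(s) 11: lidotvoprugi
2. f -> v, k -> g, p -> b, s -> z, t -> d / _ Z: fires at position(s) 5: lidodvoprugi
surface: lidodvoprugi


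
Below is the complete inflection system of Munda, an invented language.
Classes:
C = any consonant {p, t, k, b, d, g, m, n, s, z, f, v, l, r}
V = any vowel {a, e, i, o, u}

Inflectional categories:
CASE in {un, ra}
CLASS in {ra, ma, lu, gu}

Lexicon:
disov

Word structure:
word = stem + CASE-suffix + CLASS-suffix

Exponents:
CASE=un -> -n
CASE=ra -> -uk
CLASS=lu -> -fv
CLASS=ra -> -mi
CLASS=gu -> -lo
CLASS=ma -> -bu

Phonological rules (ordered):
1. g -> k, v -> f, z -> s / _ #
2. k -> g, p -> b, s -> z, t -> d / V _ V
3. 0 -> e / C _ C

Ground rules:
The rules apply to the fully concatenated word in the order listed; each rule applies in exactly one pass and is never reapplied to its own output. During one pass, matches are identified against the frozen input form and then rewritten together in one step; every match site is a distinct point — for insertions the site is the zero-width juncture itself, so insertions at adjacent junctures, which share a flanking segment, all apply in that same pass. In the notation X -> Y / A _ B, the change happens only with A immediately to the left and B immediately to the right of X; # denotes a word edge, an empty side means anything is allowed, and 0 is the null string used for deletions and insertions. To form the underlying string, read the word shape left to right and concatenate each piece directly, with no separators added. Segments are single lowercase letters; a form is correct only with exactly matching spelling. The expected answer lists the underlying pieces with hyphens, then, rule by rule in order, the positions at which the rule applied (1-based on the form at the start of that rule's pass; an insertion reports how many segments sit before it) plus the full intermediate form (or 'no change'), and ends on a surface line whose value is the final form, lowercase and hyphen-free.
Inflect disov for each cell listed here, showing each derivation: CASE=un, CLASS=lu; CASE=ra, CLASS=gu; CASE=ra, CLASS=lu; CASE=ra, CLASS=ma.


cell CASE=un, CLASS=lu:
underlying: disov-n-fv
1. g -> k, v -> f, z -> s / _ #: fires at position(s) 8: disovnff
2. k -> g, p -> b, s -> z, t -> d / V _ V: fires at position(s) 3: dizovnff
3. 0 -> e / C _ C: inserts after position(s) 5, 6, 7: dizovenefef
surface: dizovenefef

cell CASE=ra, CLASS=gu:
underlying: disov-uk-lo
1. g -> k, v -> f, z -> s / _ #: no change
2. k -> g, p -> b, s -> z, t -> d / V _ V: fires at position(s) 3: dizovuklo
3. 0 -> e / C _ C: inserts after position(s) 7: dizovukelo
surface: dizovukelo

cell CASE=ra, CLASS=lu:
underlying: disov-uk-fv
1. g -> k, v -> f, z -> s / _ #: fires at position(s) 9: disovukff
2. k -> g, p -> b, s -> z, t -> d / V _ V: fires at position(s) 3: dizovukff
3. 0 -> e / C _ C: inserts after position(s) 7, 8: dizovukefef
surface: dizovukefef

cell CASE=ra, CLASS=ma:
underlying: disov-uk-bu
1. g -> k, v -> f, z -> s / _ #: no change
2. k -> g, p -> b, s -> z, t -> d / V _ V: fires at position(s) 3: dizovukbu
3. 0 -> e / C _ C: inserts after position(s) 7: dizovukebu
surface: dizovukebu


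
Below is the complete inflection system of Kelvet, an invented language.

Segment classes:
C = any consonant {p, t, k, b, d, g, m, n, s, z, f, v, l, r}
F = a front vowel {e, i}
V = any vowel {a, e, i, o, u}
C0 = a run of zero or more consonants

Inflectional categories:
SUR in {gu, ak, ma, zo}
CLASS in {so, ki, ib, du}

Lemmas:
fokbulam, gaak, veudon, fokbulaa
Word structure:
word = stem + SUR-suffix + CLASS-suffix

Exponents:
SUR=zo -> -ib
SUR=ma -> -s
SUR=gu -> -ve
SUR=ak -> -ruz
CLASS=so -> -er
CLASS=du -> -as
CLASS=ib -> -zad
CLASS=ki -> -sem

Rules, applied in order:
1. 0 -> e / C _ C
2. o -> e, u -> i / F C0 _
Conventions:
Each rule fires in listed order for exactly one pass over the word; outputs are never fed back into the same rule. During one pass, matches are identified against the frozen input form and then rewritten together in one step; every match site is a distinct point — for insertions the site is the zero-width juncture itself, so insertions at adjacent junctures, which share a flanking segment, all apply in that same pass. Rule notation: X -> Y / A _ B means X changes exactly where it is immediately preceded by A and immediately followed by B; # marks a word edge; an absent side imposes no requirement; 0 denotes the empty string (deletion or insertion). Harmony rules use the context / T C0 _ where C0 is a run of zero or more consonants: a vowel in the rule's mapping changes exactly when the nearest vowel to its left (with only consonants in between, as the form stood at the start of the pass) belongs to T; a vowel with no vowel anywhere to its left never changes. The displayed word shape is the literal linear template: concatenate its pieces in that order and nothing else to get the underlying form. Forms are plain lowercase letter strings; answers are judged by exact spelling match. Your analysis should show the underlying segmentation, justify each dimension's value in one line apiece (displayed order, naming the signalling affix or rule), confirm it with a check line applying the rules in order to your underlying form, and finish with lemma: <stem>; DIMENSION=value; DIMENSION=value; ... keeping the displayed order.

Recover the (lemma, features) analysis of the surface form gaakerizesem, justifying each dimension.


underlying: gaak-ruz-sem
SUR=ak - signalled by the affix -ruz
CLASS=ki - signalled by the affix -sem
check: gaakruzsem -> gaakeruzesem -> gaakerizesem
lemma: gaak; SUR=ak; CLASS=ki
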